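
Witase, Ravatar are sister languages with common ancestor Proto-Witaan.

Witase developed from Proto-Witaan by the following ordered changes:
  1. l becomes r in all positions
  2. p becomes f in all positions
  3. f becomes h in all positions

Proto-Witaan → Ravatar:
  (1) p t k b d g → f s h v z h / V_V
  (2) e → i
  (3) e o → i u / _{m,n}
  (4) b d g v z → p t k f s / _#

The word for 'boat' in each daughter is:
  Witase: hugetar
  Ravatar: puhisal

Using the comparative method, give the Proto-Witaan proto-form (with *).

*pugetal

Position 1: Witase has h, Ravatar has p. Taking the neighbouring segments as reconstructed: Witase h could go back to *p or *f or *h; Ravatar p can only go back to *p — the one source consistent with every daughter is *p.
Position 5: Witase has t, Ravatar has s. Witase preserves t here (none of its changes turn any other segment into t), so the proto-segment is *t.
Continuing position by position gives *pugetal; check it forward:
Witase: *pugetal
  pugetal → pugetar   [unconditioned shift]
  pugetar → fugetar   [unconditioned shift]
  fugetar → hugetar   [unconditioned shift]
  giving Witase hugetar.
Ravatar: *pugetal > puhesal > puhisal  (by intervocalic lenition, vowel merger)
*pugetal is the unique common source.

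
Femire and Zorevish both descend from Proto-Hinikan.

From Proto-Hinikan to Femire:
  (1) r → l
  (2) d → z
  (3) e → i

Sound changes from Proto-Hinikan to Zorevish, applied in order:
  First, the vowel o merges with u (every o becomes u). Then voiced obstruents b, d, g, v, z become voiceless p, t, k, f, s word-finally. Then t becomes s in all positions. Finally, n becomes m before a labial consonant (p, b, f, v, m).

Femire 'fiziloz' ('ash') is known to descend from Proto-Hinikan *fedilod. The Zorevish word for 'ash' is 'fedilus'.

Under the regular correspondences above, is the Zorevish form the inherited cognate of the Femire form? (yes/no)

Derive the expected Zorevish reflex of *fedilod:
Zorevish: start from *fedilod.
  rule 1 (vowel merger): fedilod → fedilud
  rule 2 (final devoicing): fedilud → fedilut
  rule 3 (unconditioned shift): fedilut → fedilus
  rule 4: no change — fedilus
  ⇒ Zorevish fedilus
Zorevish 'fedilus' matches the regular reflex exactly, so the pair is cognate.

yes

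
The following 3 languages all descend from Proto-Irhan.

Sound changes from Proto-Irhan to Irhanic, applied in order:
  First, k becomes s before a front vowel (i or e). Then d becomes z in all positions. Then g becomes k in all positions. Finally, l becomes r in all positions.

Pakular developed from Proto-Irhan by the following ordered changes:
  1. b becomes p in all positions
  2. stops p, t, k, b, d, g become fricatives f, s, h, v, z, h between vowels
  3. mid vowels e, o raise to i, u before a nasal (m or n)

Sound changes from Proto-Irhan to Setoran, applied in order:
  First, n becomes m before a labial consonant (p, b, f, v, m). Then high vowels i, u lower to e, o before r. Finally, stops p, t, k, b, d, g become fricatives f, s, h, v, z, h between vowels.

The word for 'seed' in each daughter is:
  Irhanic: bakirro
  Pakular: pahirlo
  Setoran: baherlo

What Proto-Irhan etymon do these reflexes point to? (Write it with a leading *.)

Position 4: Irhanic has i, Pakular has i, Setoran has e. Irhanic preserves i here (none of its changes turn any other segment into i), so the proto-segment is *i.
Position 1: Irhanic has b, Pakular has p, Setoran has b. Irhanic preserves b here (none of its changes turn any other segment into b), so the proto-segment is *b.
Position 6: Irhanic has r, Pakular has l, Setoran has l. Pakular preserves l here (none of its changes turn any other segment into l), so the proto-segment is *l.
This points to *bagirlo. Verify forward in each daughter:
Irhanic: *bagirlo > bakirlo > bakirro  (by unconditioned shift, unconditioned shift)
Pakular: *bagirlo
  bagirlo → pagirlo   [unconditioned shift]
  pagirlo → pahirlo   [intervocalic lenition]
  pahirlo (rule 3 does not apply)
  giving Pakular pahirlo.
Setoran: *bagirlo
  bagirlo (rule 1 does not apply)
  bagirlo → bagerlo   [pre-rhotic lowering]
  bagerlo → baherlo   [intervocalic lenition]
  giving Setoran baherlo.
Only *bagirlo yields all of Irhanic bakirro, Pakular pahirlo, Setoran baherlo.

*bagirlo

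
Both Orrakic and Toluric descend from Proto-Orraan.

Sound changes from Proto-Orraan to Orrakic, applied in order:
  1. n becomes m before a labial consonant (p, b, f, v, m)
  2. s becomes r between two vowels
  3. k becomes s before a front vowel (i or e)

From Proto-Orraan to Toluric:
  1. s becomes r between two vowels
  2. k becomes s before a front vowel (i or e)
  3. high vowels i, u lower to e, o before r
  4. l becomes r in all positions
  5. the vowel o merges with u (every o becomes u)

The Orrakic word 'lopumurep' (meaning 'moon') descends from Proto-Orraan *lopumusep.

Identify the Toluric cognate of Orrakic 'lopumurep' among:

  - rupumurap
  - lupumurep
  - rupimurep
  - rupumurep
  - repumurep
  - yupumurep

rupumurep

Toluric: start from *lopumusep.
  rule 1 (rhotacism): lopumusep → lopumurep
  rule 2: no change — lopumurep
  rule 3 (pre-rhotic lowering): lopumurep → lopumorep
  rule 4 (unconditioned shift): lopumorep → ropumorep
  rule 5 (vowel merger): ropumorep → rupumurep
  ⇒ Toluric rupumurep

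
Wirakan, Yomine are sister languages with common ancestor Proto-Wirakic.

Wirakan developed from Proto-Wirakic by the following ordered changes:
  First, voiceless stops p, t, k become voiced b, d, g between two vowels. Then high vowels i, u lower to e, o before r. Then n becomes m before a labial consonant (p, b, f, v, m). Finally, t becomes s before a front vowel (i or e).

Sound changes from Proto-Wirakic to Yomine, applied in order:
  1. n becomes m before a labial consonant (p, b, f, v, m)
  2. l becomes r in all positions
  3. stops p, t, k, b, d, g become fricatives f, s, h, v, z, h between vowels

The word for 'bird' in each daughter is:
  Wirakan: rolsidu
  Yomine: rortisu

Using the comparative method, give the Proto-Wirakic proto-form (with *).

*roltitu

Position 6: Wirakan has d, Yomine has s. Taking the neighbouring segments as reconstructed: Wirakan d could go back to *t or *d; Yomine s could go back to *t or *s — the one source consistent with every daughter is *t.
Position 4: Wirakan has s, Yomine has t. Yomine preserves t here (none of its changes turn any other segment into t), so the proto-segment is *t.
Position 3: Wirakan has l, Yomine has r. Wirakan preserves l here (none of its changes turn any other segment into l), so the proto-segment is *l.
The remaining positions agree across the daughters. Check the candidate against every language:
Wirakan: *roltitu > roltidu > rolsidu  (by intervocalic voicing, palatalisation)
Yomine: *roltitu
  roltitu (rule 1 does not apply)
  roltitu → rortitu   [unconditioned shift]
  rortitu → rortisu   [intervocalic lenition]
  giving Yomine rortisu.
*roltitu is the unique common source.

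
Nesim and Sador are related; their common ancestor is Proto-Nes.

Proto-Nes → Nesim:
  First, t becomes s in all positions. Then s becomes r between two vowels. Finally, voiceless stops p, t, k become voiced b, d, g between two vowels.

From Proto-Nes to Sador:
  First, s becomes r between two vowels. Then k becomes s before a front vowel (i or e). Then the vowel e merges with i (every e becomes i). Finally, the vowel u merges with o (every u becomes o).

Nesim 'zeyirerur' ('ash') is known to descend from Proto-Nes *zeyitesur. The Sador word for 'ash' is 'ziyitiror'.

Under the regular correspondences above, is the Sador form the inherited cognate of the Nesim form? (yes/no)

Derive the expected Sador reflex of *zeyitesur:
Sador: *zeyitesur > zeyiterur > ziyitirur > ziyitiror  (by rhotacism, vowel merger, vowel merger)
Sador 'ziyitiror' matches the regular reflex exactly, so the pair is cognate.

yes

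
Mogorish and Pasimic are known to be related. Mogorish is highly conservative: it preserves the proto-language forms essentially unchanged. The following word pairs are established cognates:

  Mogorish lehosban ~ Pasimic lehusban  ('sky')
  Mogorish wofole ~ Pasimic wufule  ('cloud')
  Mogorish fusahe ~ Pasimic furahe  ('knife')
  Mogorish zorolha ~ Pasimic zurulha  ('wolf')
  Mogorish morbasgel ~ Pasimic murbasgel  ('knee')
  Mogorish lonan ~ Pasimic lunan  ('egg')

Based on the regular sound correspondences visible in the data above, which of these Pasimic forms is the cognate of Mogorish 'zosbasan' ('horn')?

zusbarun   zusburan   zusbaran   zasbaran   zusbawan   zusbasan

lehosban ~ lehusban, wofole ~ wufule — Mogorish o corresponds to Pasimic u after a consonant, before a consonant other than r, m, n, p, b, f, v.
fusahe ~ furahe — Mogorish s corresponds to Pasimic r between vowels (before a back vowel).
Applying these to Mogorish 'zosbasan':
  zosbasan → zusbasan   (o→u after a consonant, before a consonant other than r, m, n, p, b, f, v)
  zusbasan → zusbaran   (s→r between vowels (before a back vowel))
So the Pasimic cognate is 'zusbaran'.

zusbaran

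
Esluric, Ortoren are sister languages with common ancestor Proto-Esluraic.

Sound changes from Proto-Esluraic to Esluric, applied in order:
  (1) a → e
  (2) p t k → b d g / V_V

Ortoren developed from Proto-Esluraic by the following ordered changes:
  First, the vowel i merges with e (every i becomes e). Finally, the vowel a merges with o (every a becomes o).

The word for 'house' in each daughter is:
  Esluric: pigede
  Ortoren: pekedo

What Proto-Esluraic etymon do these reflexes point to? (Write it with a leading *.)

*pikeda

Position 6: Esluric has e, Ortoren has o. Taking the neighbouring segments as reconstructed: Esluric e could go back to *a or *e; Ortoren o could go back to *a or *o — the one source consistent with every daughter is *a.
Position 3: Esluric has g, Ortoren has k. Ortoren preserves k here (none of its changes turn any other segment into k), so the proto-segment is *k.
Position 2: Esluric has i, Ortoren has e. Esluric preserves i here (none of its changes turn any other segment into i), so the proto-segment is *i.
Continuing position by position gives *pikeda; check it forward:
Esluric: *pikeda > pikede > pigede  (by vowel merger, intervocalic voicing)
Ortoren: *pikeda
  pikeda → pekeda   [vowel merger]
  pekeda → pekedo   [vowel merger]
  giving Ortoren pekedo.
*pikeda is the unique common source.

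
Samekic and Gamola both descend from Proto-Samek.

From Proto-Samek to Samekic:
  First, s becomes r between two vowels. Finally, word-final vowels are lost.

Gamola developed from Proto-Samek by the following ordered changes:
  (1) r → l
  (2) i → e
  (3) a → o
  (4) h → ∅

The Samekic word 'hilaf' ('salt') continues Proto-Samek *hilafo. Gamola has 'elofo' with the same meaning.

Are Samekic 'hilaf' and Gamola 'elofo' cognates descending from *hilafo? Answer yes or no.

yes

Derive the expected Gamola reflex of *hilafo:
Gamola: *hilafo > helafo > helofo > elofo  (by vowel merger, vowel merger, h-loss)
Gamola 'elofo' matches the regular reflex exactly, so the pair is cognate.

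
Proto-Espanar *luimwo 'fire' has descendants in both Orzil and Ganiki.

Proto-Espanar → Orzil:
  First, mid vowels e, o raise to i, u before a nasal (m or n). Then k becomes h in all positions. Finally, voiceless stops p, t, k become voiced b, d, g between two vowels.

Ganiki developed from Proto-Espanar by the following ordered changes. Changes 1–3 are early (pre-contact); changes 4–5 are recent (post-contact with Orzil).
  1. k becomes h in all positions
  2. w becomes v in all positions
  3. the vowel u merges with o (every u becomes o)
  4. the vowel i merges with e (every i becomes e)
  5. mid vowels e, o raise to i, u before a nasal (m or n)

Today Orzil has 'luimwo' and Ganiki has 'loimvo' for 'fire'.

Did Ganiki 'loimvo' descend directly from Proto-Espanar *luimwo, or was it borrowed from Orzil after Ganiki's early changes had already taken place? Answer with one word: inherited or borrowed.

inherited

If inherited, *luimwo would pass through all of Ganiki's changes:
Ganiki: *luimwo
  luimwo (rule 1 does not apply)
  luimwo → luimvo   [unconditioned shift]
  luimvo → loimvo   [vowel merger]
  loimvo → loemvo   [vowel merger]
  loemvo → loimvo   [pre-nasal raising]
  giving Ganiki loimvo.
If borrowed from Orzil 'luimwo' after the early changes, it would undergo only the recent ones:
  rule 4 (vowel merger): luimwo → luemwo
  rule 5 (pre-nasal raising): luemwo → luimwo
  ⇒ as a loan: luimwo
Ganiki 'loimvo' matches the inherited outcome exactly, so it is an inherited cognate, not a loan.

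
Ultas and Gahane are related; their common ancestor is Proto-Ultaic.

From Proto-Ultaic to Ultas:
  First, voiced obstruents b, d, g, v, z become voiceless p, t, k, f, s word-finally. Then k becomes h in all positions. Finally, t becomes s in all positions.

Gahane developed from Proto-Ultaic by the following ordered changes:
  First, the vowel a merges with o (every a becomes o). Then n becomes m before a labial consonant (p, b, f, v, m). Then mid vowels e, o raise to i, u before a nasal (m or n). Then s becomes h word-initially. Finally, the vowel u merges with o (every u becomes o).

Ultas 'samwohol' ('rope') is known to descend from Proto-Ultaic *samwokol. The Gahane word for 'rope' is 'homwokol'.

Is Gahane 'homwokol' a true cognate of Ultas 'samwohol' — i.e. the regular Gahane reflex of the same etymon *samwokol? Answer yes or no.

yes

Derive the expected Gahane reflex of *samwokol:
Gahane: *samwokol > somwokol > sumwokol > humwokol > homwokol  (by vowel merger, pre-nasal raising, debuccalisation, vowel merger)
Gahane 'homwokol' matches the regular reflex exactly, so the pair is cognate.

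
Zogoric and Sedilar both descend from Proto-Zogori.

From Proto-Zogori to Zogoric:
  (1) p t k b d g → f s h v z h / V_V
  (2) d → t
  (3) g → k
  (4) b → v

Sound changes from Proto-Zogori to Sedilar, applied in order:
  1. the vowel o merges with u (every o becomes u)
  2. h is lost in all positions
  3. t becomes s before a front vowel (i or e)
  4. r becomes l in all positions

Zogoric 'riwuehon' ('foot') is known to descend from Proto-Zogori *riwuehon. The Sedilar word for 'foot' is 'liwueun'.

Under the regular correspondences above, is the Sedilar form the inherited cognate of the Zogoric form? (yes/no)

Derive the expected Sedilar reflex of *riwuehon:
Sedilar: *riwuehon
  riwuehon → riwuehun   [vowel merger]
  riwuehun → riwueun   [h-loss]
  riwueun (rule 3 does not apply)
  riwueun → liwueun   [unconditioned shift]
  giving Sedilar liwueun.
Sedilar 'liwueun' matches the regular reflex exactly, so the pair is cognate.

yes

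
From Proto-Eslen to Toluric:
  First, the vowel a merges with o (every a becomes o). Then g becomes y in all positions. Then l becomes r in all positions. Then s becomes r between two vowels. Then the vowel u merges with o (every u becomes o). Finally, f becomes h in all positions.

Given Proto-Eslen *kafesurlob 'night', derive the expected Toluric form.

koherorrob

Toluric: start from *kafesurlob.
  rule 1 (vowel merger): kafesurlob → kofesurlob
  rule 2: no change — kofesurlob
  rule 3 (unconditioned shift): kofesurlob → kofesurrob
  rule 4 (rhotacism): kofesurrob → koferurrob
  rule 5 (vowel merger): koferurrob → koferorrob
  rule 6 (unconditioned shift): koferorrob → koherorrob
  ⇒ Toluric koherorrob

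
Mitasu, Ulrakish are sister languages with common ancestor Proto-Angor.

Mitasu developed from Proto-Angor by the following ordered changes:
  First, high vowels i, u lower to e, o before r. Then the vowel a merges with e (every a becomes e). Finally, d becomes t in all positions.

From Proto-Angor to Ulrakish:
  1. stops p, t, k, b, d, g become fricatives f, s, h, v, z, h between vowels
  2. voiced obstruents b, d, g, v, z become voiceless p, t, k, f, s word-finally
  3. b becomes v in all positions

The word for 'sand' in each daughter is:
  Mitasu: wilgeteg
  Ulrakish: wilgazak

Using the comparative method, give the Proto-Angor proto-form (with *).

Position 6: Mitasu has t, Ulrakish has z. Taking the neighbouring segments as reconstructed: Mitasu t could go back to *t or *d; Ulrakish z could go back to *d or *z — the one source consistent with every daughter is *d.
Position 7: Mitasu has e, Ulrakish has a. Ulrakish preserves a here (none of its changes turn any other segment into a), so the proto-segment is *a.
Verify the candidate proto-form against each daughter:
Mitasu: *wilgadag
  wilgadag (rule 1 does not apply)
  wilgadag → wilgedeg   [vowel merger]
  wilgedeg → wilgeteg   [unconditioned shift]
  giving Mitasu wilgeteg.
Ulrakish: start from *wilgadag.
  rule 1 (intervocalic lenition): wilgadag → wilgazag
  rule 2 (final devoicing): wilgazag → wilgazak
  rule 3: no change — wilgazak
  ⇒ Ulrakish wilgazak
No other proto-form is consistent with every reflex, so the reconstruction is *wilgadag.

*wilgadag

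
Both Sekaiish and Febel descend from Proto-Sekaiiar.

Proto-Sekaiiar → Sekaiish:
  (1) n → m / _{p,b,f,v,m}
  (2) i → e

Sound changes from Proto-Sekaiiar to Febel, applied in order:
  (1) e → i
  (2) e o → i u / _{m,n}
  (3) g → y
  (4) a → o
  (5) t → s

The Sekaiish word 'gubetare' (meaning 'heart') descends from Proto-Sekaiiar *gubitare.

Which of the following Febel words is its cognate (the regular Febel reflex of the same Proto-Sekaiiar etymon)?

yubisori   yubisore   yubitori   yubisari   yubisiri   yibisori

Febel: start from *gubitare.
  rule 1 (vowel merger): gubitare → gubitari
  rule 2: no change — gubitari
  rule 3 (unconditioned shift): gubitari → yubitari
  rule 4 (vowel merger): yubitari → yubitori
  rule 5 (unconditioned shift): yubitori → yubisori
  ⇒ Febel yubisori
Among the options, 'yubisori' alone shows every Febel change applied in order.

yubisori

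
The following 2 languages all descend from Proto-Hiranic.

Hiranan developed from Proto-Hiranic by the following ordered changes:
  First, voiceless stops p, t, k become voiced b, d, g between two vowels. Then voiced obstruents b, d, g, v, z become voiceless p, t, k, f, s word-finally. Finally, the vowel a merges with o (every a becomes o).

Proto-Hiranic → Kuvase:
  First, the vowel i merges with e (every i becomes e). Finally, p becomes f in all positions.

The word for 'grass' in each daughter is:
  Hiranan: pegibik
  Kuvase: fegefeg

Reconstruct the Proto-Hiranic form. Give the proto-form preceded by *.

*pegipig

Position 4: Hiranan has i, Kuvase has e. Hiranan preserves i here (none of its changes turn any other segment into i), so the proto-segment is *i.
Position 7: Hiranan has k, Kuvase has g. Kuvase preserves g here (none of its changes turn any other segment into g), so the proto-segment is *g.
Continuing position by position gives *pegipig; check it forward:
Hiranan: *pegipig
  pegipig → pegibig   [intervocalic voicing]
  pegibig → pegibik   [final devoicing]
  pegibik (rule 3 does not apply)
  giving Hiranan pegibik.
Kuvase: start from *pegipig.
  rule 1 (vowel merger): pegipig → pegepeg
  rule 2 (unconditioned shift): pegepeg → fegefeg
  ⇒ Kuvase fegefeg
*pegipig is the unique common source.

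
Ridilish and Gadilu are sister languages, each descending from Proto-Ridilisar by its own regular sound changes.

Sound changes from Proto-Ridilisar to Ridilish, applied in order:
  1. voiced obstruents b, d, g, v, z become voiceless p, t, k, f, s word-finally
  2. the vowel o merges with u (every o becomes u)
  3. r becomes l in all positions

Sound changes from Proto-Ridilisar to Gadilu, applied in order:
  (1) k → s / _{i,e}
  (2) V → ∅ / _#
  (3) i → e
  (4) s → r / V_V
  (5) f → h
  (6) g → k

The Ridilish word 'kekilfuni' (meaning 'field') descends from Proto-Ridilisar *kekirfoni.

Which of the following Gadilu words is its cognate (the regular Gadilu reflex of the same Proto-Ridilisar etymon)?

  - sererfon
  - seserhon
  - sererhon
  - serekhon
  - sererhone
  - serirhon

Gadilu: *kekirfoni
  kekirfoni → sesirfoni   [palatalisation]
  sesirfoni → sesirfon   [apocope]
  sesirfon → seserfon   [vowel merger]
  seserfon → sererfon   [rhotacism]
  sererfon → sererhon   [unconditioned shift]
  sererhon (rule 6 does not apply)
  giving Gadilu sererhon.
The other candidates each miss or misapply at least one Gadilu change.

sererhon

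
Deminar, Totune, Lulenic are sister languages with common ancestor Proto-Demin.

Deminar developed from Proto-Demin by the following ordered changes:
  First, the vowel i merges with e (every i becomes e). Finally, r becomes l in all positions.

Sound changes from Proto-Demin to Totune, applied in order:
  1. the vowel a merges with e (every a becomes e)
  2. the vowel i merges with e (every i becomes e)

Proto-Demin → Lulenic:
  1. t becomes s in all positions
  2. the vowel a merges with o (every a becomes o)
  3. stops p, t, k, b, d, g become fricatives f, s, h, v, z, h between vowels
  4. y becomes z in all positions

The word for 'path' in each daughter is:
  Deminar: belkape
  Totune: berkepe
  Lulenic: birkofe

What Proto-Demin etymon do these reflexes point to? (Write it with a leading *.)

*birkape

Position 3: Deminar has l, Totune has r, Lulenic has r. Totune preserves r here (none of its changes turn any other segment into r), so the proto-segment is *r.
Position 6: Deminar has p, Totune has p, Lulenic has f. Deminar preserves p here (none of its changes turn any other segment into p), so the proto-segment is *p.
Verify the candidate proto-form against each daughter:
Deminar: *birkape > berkape > belkape  (by vowel merger, unconditioned shift)
Totune: *birkape
  birkape → birkepe   [vowel merger]
  birkepe → berkepe   [vowel merger]
  giving Totune berkepe.
Lulenic: *birkape
  birkape (rule 1 does not apply)
  birkape → birkope   [vowel merger]
  birkope → birkofe   [intervocalic lenition]
  birkofe (rule 4 does not apply)
  giving Lulenic birkofe.
*birkape is the unique common source.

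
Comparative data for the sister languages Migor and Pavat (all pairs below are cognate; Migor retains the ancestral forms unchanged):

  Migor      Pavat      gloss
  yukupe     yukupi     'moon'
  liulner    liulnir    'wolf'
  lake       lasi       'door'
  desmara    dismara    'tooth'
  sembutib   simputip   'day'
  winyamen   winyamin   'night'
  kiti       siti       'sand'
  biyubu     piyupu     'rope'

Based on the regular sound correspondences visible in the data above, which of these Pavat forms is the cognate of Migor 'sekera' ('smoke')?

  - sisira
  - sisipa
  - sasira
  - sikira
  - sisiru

desmara ~ dismara — Migor e corresponds to Pavat i after a consonant, before a consonant other than r, m, n, p, b, f, v.
lake ~ lasi — Migor k corresponds to Pavat s between vowels (before a front vowel).
liulner ~ liulnir — Migor e corresponds to Pavat i after a consonant, before r.
Applying these to Migor 'sekera':
  sekera → sikera   (e→i after a consonant, before a consonant other than r, m, n, p, b, f, v)
  sikera → sisera   (k→s between vowels (before a front vowel))
  sisera → sisira   (e→i after a consonant, before r)
So the Pavat cognate is 'sisira'.

sisira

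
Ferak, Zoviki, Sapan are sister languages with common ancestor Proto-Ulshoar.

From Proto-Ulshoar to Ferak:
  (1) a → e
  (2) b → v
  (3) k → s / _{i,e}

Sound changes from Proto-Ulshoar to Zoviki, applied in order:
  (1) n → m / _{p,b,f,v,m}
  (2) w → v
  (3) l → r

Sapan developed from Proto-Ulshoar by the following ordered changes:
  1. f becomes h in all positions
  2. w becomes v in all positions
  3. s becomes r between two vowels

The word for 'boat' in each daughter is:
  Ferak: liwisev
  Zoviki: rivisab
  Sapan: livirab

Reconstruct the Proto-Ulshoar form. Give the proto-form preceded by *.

Position 7: Ferak has v, Zoviki has b, Sapan has b. Zoviki preserves b here (none of its changes turn any other segment into b), so the proto-segment is *b.
Position 3: Ferak has w, Zoviki has v, Sapan has v. Ferak preserves w here (none of its changes turn any other segment into w), so the proto-segment is *w.
Verify the candidate proto-form against each daughter:
Ferak: *liwisab
  liwisab → liwiseb   [vowel merger]
  liwiseb → liwisev   [unconditioned shift]
  liwisev (rule 3 does not apply)
  giving Ferak liwisev.
Zoviki: *liwisab
  liwisab (rule 1 does not apply)
  liwisab → livisab   [unconditioned shift]
  livisab → rivisab   [unconditioned shift]
  giving Zoviki rivisab.
Sapan: *liwisab > livisab > livirab  (by unconditioned shift, rhotacism)
*liwisab is the unique common source.

*liwisab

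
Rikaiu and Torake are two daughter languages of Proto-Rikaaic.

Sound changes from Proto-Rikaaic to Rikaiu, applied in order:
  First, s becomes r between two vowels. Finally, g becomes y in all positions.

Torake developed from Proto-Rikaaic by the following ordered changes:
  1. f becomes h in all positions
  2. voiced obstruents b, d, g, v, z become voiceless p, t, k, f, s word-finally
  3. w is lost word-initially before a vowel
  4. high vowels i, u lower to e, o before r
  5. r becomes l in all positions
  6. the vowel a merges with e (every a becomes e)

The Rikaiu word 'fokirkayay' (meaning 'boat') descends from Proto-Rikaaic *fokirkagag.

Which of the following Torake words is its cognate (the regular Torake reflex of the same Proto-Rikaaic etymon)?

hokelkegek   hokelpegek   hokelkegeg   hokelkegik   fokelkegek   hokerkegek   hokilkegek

Torake: *fokirkagag > hokirkagag > hokirkagak > hokerkagak > hokelkagak > hokelkegek  (by unconditioned shift, final devoicing, pre-rhotic lowering, unconditioned shift, vowel merger)
Only 'hokelkegek' matches the regular Torake development of *fokirkagag.

hokelkegek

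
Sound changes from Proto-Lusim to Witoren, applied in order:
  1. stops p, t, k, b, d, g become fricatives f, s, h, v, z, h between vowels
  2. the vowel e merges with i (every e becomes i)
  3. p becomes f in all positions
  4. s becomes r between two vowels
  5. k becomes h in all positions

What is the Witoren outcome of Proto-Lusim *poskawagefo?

foshawahifo

Witoren: start from *poskawagefo.
  rule 1 (intervocalic lenition): poskawagefo → poskawahefo
  rule 2 (vowel merger): poskawahefo → poskawahifo
  rule 3 (unconditioned shift): poskawahifo → foskawahifo
  rule 4: no change — foskawahifo
  rule 5 (unconditioned shift): foskawahifo → foshawahifo
  ⇒ Witoren foshawahifo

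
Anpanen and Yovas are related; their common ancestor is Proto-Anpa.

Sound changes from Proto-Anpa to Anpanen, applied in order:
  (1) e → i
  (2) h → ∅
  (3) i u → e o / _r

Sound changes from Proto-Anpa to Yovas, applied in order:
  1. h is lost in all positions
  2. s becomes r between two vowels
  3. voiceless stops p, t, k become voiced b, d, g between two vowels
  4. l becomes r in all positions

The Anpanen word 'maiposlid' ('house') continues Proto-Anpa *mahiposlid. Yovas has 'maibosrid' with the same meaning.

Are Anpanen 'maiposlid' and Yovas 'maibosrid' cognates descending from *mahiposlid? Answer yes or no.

Derive the expected Yovas reflex of *mahiposlid:
Yovas: *mahiposlid
  mahiposlid → maiposlid   [h-loss]
  maiposlid (rule 2 does not apply)
  maiposlid → maiboslid   [intervocalic voicing]
  maiboslid → maibosrid   [unconditioned shift]
  giving Yovas maibosrid.
Yovas 'maibosrid' matches the regular reflex exactly, so the pair is cognate.

yes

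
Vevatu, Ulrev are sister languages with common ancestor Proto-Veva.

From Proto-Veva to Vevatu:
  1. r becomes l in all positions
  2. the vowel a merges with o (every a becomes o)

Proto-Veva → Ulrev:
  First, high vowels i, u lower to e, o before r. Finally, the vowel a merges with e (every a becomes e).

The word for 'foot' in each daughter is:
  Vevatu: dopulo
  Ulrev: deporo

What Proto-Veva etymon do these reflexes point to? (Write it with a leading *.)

*dapuro

Position 5: Vevatu has l, Ulrev has r. Ulrev preserves r here (none of its changes turn any other segment into r), so the proto-segment is *r.
Position 2: Vevatu has o, Ulrev has e. Taking the neighbouring segments as reconstructed: Vevatu o could go back to *a or *o; Ulrev e could go back to *a or *e — the one source consistent with every daughter is *a.
Verify the candidate proto-form against each daughter:
Vevatu: start from *dapuro.
  rule 1 (unconditioned shift): dapuro → dapulo
  rule 2 (vowel merger): dapulo → dopulo
  ⇒ Vevatu dopulo
Ulrev: *dapuro > daporo > deporo  (by pre-rhotic lowering, vowel merger)
Only *dapuro yields all of Vevatu dopulo, Ulrev deporo.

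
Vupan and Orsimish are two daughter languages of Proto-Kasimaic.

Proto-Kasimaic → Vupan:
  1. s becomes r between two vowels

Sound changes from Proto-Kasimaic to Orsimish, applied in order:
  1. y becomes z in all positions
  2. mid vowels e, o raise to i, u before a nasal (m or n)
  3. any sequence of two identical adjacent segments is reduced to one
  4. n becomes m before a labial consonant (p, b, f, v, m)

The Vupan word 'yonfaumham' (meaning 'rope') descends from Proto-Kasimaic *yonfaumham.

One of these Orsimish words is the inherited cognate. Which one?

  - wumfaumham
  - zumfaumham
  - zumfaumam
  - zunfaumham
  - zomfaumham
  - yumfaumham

zumfaumham

Orsimish: *yonfaumham > zonfaumham > zunfaumham > zumfaumham  (by unconditioned shift, pre-nasal raising, nasal place assimilation)
The other candidates each miss or misapply at least one Orsimish change.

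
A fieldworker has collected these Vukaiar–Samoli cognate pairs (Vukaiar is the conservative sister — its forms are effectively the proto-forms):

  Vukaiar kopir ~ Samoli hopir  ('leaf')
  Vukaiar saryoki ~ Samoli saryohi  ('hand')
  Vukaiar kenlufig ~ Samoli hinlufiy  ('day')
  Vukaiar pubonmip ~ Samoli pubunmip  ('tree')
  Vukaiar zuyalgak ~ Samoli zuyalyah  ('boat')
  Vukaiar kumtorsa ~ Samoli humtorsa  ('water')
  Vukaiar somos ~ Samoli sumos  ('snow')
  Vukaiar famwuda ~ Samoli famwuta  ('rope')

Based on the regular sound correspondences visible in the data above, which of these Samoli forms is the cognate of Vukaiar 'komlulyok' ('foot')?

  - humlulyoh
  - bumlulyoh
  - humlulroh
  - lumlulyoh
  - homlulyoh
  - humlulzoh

humlulyoh

kopir ~ hopir — Vukaiar k corresponds to Samoli h word-initially before a back vowel.
somos ~ sumos — Vukaiar o corresponds to Samoli u after a consonant, before a nasal.
zuyalgak ~ zuyalyah — Vukaiar k corresponds to Samoli h word-finally.
Applying these to Vukaiar 'komlulyok':
  komlulyok → homlulyok   (k→h word-initially before a back vowel)
  homlulyok → humlulyok   (o→u after a consonant, before a nasal)
  humlulyok → humlulyoh   (k→h word-finally)
So the Samoli cognate is 'humlulyoh'.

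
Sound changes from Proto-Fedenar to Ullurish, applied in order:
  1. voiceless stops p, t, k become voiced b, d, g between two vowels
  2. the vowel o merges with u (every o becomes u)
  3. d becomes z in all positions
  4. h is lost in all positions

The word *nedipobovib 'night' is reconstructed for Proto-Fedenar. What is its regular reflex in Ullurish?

nezibubuvib

Ullurish: start from *nedipobovib.
  rule 1 (intervocalic voicing): nedipobovib → nedibobovib
  rule 2 (vowel merger): nedibobovib → nedibubuvib
  rule 3 (unconditioned shift): nedibubuvib → nezibubuvib
  rule 4: no change — nezibubuvib
  ⇒ Ullurish nezibubuvib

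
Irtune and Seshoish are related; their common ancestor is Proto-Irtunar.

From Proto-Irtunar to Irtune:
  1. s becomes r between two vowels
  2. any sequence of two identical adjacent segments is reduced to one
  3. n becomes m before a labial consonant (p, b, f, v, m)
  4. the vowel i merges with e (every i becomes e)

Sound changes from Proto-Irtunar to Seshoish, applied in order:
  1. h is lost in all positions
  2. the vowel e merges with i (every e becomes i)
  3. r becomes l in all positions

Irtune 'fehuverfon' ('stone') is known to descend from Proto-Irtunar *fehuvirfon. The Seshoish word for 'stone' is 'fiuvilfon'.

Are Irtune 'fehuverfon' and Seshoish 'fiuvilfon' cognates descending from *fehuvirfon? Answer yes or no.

yes

Derive the expected Seshoish reflex of *fehuvirfon:
Seshoish: *fehuvirfon > feuvirfon > fiuvirfon > fiuvilfon  (by h-loss, vowel merger, unconditioned shift)
Seshoish 'fiuvilfon' matches the regular reflex exactly, so the pair is cognate.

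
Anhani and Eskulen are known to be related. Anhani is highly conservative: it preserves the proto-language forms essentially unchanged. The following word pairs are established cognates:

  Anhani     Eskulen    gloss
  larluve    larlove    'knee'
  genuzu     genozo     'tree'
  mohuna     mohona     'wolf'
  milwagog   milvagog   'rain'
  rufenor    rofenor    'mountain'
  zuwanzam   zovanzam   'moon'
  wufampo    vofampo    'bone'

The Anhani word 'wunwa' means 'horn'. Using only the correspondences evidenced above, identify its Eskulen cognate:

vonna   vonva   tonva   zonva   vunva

vonva

wufampo ~ vofampo — Anhani w corresponds to Eskulen v word-initially before a back vowel.
mohuna ~ mohona — Anhani u corresponds to Eskulen o after a consonant, before a nasal.
milwagog ~ milvagog — Anhani w corresponds to Eskulen v after a consonant, before a back vowel.
Applying these to Anhani 'wunwa':
  wunwa → vunwa   (w→v word-initially before a back vowel)
  vunwa → vonwa   (u→o after a consonant, before a nasal)
  vonwa → vonva   (w→v after a consonant, before a back vowel)
So the Eskulen cognate is 'vonva'.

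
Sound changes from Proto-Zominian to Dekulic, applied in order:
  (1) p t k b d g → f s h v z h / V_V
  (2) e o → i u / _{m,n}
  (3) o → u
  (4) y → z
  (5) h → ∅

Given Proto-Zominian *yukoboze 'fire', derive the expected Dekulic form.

zuuvuze

Dekulic: *yukoboze > yuhovoze > yuhuvuze > zuhuvuze > zuuvuze  (by intervocalic lenition, vowel merger, unconditioned shift, h-loss)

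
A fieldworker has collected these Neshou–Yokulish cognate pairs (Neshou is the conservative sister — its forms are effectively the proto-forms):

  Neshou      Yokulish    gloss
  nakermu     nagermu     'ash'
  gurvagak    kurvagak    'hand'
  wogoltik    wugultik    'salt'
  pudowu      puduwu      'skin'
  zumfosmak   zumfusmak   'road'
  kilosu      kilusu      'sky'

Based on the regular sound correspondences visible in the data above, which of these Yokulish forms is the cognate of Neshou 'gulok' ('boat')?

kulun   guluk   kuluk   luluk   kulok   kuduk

kuluk

gurvagak ~ kurvagak — Neshou g corresponds to Yokulish k word-initially before a back vowel.
wogoltik ~ wugultik, pudowu ~ puduwu — Neshou o corresponds to Yokulish u after a consonant, before a consonant other than r, m, n, p, b, f, v.
Applying these to Neshou 'gulok':
  gulok → kulok   (g→k word-initially before a back vowel)
  kulok → kuluk   (o→u after a consonant, before a consonant other than r, m, n, p, b, f, v)
So the Yokulish cognate is 'kuluk'.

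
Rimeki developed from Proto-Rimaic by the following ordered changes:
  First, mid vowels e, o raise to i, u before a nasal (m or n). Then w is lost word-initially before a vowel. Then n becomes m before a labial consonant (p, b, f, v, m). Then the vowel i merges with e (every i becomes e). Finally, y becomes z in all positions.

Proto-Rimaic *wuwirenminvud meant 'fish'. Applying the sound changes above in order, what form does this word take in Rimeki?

Rimeki: *wuwirenminvud > wuwirinminvud > uwirinminvud > uwirimmimvud > uweremmemvud  (by pre-nasal raising, glide loss, nasal place assimilation, vowel merger)

uweremmemvud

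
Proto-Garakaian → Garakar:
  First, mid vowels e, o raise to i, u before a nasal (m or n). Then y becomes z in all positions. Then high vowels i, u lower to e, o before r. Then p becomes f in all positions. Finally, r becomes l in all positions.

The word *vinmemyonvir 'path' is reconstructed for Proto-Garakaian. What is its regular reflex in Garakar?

Garakar: start from *vinmemyonvir.
  rule 1 (pre-nasal raising): vinmemyonvir → vinmimyunvir
  rule 2 (unconditioned shift): vinmimyunvir → vinmimzunvir
  rule 3 (pre-rhotic lowering): vinmimzunvir → vinmimzunver
  rule 4: no change — vinmimzunver
  rule 5 (unconditioned shift): vinmimzunver → vinmimzunvel
  ⇒ Garakar vinmimzunvel

vinmimzunvel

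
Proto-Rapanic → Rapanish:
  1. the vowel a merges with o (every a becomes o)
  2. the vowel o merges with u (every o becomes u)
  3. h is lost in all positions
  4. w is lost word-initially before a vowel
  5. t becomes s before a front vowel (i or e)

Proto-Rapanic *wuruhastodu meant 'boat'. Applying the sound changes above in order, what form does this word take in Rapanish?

Rapanish: start from *wuruhastodu.
  rule 1 (vowel merger): wuruhastodu → wuruhostodu
  rule 2 (vowel merger): wuruhostodu → wuruhustudu
  rule 3 (h-loss): wuruhustudu → wuruustudu
  rule 4 (glide loss): wuruustudu → uruustudu
  rule 5: no change — uruustudu
  ⇒ Rapanish uruustudu

uruustudu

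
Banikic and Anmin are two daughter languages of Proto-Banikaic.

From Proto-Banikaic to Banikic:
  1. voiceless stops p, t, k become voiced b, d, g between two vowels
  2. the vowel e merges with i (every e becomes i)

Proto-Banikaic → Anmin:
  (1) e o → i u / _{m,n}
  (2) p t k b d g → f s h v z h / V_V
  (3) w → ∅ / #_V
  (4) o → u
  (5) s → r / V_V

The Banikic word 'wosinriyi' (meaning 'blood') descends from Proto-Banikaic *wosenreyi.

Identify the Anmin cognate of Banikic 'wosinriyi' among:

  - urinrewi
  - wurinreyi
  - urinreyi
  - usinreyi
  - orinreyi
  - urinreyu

urinreyi

Anmin: *wosenreyi > wosinreyi > osinreyi > usinreyi > urinreyi  (by pre-nasal raising, glide loss, vowel merger, rhotacism)
Among the options, 'urinreyi' alone shows every Anmin change applied in order.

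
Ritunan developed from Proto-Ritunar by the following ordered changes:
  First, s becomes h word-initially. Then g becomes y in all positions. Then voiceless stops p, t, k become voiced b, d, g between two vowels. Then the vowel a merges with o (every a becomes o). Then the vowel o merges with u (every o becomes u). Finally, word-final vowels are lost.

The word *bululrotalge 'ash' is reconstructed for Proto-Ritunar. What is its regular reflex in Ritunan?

bululruduly

Ritunan: *bululrotalge > bululrotalye > bululrodalye > bululrodolye > bululrudulye > bululruduly  (by unconditioned shift, intervocalic voicing, vowel merger, vowel merger, apocope)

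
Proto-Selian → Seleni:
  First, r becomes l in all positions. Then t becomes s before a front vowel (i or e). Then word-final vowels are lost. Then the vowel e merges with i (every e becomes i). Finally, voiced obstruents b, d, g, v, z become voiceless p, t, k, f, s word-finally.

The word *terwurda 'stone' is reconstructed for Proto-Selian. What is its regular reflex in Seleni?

Seleni: start from *terwurda.
  rule 1 (unconditioned shift): terwurda → telwulda
  rule 2 (palatalisation): telwulda → selwulda
  rule 3 (apocope): selwulda → selwuld
  rule 4 (vowel merger): selwuld → silwuld
  rule 5 (final devoicing): silwuld → silwult
  ⇒ Seleni silwult

silwult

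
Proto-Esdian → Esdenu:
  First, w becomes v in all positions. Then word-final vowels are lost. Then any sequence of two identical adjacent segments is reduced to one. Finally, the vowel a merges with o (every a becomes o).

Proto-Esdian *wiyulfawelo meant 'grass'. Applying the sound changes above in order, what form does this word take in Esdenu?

Esdenu: start from *wiyulfawelo.
  rule 1 (unconditioned shift): wiyulfawelo → viyulfavelo
  rule 2 (apocope): viyulfavelo → viyulfavel
  rule 3: no change — viyulfavel
  rule 4 (vowel merger): viyulfavel → viyulfovel
  ⇒ Esdenu viyulfovel

viyulfovel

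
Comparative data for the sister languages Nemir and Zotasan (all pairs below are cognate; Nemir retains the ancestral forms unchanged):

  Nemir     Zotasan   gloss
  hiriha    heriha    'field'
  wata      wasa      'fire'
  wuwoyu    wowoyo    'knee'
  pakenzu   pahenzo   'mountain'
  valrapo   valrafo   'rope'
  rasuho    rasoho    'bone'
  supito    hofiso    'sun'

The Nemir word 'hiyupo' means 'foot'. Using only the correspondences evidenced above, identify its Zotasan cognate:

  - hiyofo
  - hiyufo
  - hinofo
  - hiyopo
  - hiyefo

hiyofo

supito ~ hofiso — Nemir u corresponds to Zotasan o after a consonant, before a labial obstruent.
valrapo ~ valrafo — Nemir p corresponds to Zotasan f between vowels (before a back vowel).
Applying these to Nemir 'hiyupo':
  hiyupo → hiyopo   (u→o after a consonant, before a labial obstruent)
  hiyopo → hiyofo   (p→f between vowels (before a back vowel))
So the Zotasan cognate is 'hiyofo'.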